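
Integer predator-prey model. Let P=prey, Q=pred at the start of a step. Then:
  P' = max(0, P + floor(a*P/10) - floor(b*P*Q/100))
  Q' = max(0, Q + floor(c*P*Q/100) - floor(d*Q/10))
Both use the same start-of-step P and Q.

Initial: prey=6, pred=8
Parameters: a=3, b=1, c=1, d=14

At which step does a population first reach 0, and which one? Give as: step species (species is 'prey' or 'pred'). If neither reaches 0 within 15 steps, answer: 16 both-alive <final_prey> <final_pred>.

Step 1: prey: 6+1-0=7; pred: 8+0-11=0
First extinction: pred at step 1

Answer: 1 pred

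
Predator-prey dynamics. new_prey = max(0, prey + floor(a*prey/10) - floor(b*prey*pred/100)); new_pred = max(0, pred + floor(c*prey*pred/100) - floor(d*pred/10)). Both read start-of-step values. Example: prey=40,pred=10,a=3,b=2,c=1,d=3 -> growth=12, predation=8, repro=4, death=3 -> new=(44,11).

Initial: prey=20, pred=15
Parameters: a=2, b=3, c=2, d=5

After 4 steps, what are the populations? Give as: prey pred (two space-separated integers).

Answer: 11 5

Derivation:
Step 1: prey: 20+4-9=15; pred: 15+6-7=14
Step 2: prey: 15+3-6=12; pred: 14+4-7=11
Step 3: prey: 12+2-3=11; pred: 11+2-5=8
Step 4: prey: 11+2-2=11; pred: 8+1-4=5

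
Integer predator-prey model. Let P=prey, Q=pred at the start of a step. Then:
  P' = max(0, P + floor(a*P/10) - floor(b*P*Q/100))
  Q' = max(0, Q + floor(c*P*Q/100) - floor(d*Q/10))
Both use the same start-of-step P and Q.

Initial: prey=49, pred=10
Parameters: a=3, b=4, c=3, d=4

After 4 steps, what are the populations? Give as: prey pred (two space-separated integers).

Step 1: prey: 49+14-19=44; pred: 10+14-4=20
Step 2: prey: 44+13-35=22; pred: 20+26-8=38
Step 3: prey: 22+6-33=0; pred: 38+25-15=48
Step 4: prey: 0+0-0=0; pred: 48+0-19=29

Answer: 0 29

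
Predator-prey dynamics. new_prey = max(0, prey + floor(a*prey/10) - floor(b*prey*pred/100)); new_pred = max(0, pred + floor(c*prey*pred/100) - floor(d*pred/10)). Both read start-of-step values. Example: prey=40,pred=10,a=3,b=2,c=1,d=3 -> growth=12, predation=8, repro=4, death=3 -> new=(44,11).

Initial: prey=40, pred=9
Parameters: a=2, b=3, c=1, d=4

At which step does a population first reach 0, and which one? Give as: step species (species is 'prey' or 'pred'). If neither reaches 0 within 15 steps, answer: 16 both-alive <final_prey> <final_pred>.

Answer: 16 both-alive 30 7

Derivation:
Step 1: prey: 40+8-10=38; pred: 9+3-3=9
Step 2: prey: 38+7-10=35; pred: 9+3-3=9
Step 3: prey: 35+7-9=33; pred: 9+3-3=9
Step 4: prey: 33+6-8=31; pred: 9+2-3=8
Step 5: prey: 31+6-7=30; pred: 8+2-3=7
Step 6: prey: 30+6-6=30; pred: 7+2-2=7
Steps 7-15: state stable at prey=30, pred=7 (no change)
No extinction within 15 steps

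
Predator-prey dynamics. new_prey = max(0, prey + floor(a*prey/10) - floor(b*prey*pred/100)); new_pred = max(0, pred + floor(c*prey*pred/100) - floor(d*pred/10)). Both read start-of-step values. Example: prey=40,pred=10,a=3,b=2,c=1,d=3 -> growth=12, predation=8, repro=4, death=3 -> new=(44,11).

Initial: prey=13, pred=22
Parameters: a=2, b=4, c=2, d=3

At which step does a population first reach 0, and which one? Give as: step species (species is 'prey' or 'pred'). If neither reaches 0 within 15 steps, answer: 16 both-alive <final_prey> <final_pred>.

Answer: 16 both-alive 1 3

Derivation:
Step 1: prey: 13+2-11=4; pred: 22+5-6=21
Step 2: prey: 4+0-3=1; pred: 21+1-6=16
Step 3: prey: 1+0-0=1; pred: 16+0-4=12
Step 4: prey: 1+0-0=1; pred: 12+0-3=9
Step 5: prey: 1+0-0=1; pred: 9+0-2=7
Step 6: prey: 1+0-0=1; pred: 7+0-2=5
Step 7: prey: 1+0-0=1; pred: 5+0-1=4
Step 8: prey: 1+0-0=1; pred: 4+0-1=3
Step 9: prey: 1+0-0=1; pred: 3+0-0=3
Steps 10-15: state stable at prey=1, pred=3 (no change)
No extinction within 15 steps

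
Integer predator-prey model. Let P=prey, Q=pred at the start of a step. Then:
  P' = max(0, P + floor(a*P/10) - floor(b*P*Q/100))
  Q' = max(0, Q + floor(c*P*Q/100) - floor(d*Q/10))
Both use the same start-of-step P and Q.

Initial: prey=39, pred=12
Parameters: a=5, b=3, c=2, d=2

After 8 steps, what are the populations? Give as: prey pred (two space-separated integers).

Answer: 0 28

Derivation:
Step 1: prey: 39+19-14=44; pred: 12+9-2=19
Step 2: prey: 44+22-25=41; pred: 19+16-3=32
Step 3: prey: 41+20-39=22; pred: 32+26-6=52
Step 4: prey: 22+11-34=0; pred: 52+22-10=64
Step 5: prey: 0+0-0=0; pred: 64+0-12=52
Step 6: prey: 0+0-0=0; pred: 52+0-10=42
Step 7: prey: 0+0-0=0; pred: 42+0-8=34
Step 8: prey: 0+0-0=0; pred: 34+0-6=28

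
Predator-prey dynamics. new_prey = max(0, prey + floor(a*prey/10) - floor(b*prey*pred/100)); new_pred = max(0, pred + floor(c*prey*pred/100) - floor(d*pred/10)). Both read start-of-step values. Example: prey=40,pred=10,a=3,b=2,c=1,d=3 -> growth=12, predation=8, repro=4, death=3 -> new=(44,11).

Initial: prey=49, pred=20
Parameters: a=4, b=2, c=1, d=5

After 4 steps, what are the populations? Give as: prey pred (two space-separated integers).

Answer: 52 19

Derivation:
Step 1: prey: 49+19-19=49; pred: 20+9-10=19
Step 2: prey: 49+19-18=50; pred: 19+9-9=19
Step 3: prey: 50+20-19=51; pred: 19+9-9=19
Step 4: prey: 51+20-19=52; pred: 19+9-9=19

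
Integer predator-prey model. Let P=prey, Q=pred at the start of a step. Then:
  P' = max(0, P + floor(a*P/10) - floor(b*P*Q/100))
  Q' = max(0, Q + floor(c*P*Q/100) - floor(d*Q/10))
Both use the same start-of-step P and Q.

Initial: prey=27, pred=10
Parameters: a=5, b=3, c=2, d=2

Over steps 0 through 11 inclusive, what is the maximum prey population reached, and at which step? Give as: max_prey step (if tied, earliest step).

Step 1: prey: 27+13-8=32; pred: 10+5-2=13
Step 2: prey: 32+16-12=36; pred: 13+8-2=19
Step 3: prey: 36+18-20=34; pred: 19+13-3=29
Step 4: prey: 34+17-29=22; pred: 29+19-5=43
Step 5: prey: 22+11-28=5; pred: 43+18-8=53
Step 6: prey: 5+2-7=0; pred: 53+5-10=48
Step 7: prey: 0+0-0=0; pred: 48+0-9=39
Step 8: prey: 0+0-0=0; pred: 39+0-7=32
Step 9: prey: 0+0-0=0; pred: 32+0-6=26
Step 10: prey: 0+0-0=0; pred: 26+0-5=21
Step 11: prey: 0+0-0=0; pred: 21+0-4=17
Max prey = 36 at step 2

Answer: 36 2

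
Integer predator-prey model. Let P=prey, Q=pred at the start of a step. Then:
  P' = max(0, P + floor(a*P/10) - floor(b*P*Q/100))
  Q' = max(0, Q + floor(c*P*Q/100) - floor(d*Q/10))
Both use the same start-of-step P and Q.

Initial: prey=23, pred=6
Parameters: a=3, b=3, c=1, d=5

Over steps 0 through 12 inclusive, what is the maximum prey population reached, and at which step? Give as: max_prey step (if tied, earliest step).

Answer: 231 12

Derivation:
Step 1: prey: 23+6-4=25; pred: 6+1-3=4
Step 2: prey: 25+7-3=29; pred: 4+1-2=3
Step 3: prey: 29+8-2=35; pred: 3+0-1=2
Step 4: prey: 35+10-2=43; pred: 2+0-1=1
Step 5: prey: 43+12-1=54; pred: 1+0-0=1
Step 6: prey: 54+16-1=69; pred: 1+0-0=1
Step 7: prey: 69+20-2=87; pred: 1+0-0=1
Step 8: prey: 87+26-2=111; pred: 1+0-0=1
Step 9: prey: 111+33-3=141; pred: 1+1-0=2
Step 10: prey: 141+42-8=175; pred: 2+2-1=3
Step 11: prey: 175+52-15=212; pred: 3+5-1=7
Step 12: prey: 212+63-44=231; pred: 7+14-3=18
Max prey = 231 at step 12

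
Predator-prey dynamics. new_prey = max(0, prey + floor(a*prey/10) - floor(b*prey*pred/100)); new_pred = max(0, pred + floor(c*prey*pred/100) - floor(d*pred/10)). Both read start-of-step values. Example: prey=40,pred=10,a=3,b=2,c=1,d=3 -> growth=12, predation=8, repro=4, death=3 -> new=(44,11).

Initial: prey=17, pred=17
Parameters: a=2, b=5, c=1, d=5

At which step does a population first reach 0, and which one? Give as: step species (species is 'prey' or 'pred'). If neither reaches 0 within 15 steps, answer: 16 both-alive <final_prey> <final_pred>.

Answer: 16 both-alive 3 1

Derivation:
Step 1: prey: 17+3-14=6; pred: 17+2-8=11
Step 2: prey: 6+1-3=4; pred: 11+0-5=6
Step 3: prey: 4+0-1=3; pred: 6+0-3=3
Step 4: prey: 3+0-0=3; pred: 3+0-1=2
Step 5: prey: 3+0-0=3; pred: 2+0-1=1
Step 6: prey: 3+0-0=3; pred: 1+0-0=1
Steps 7-15: state stable at prey=3, pred=1 (no change)
No extinction within 15 steps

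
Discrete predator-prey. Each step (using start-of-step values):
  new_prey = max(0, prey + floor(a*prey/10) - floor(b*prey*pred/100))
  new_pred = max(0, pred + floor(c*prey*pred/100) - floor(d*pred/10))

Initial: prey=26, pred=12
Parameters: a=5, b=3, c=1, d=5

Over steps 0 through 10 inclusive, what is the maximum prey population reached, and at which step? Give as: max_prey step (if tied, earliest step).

Step 1: prey: 26+13-9=30; pred: 12+3-6=9
Step 2: prey: 30+15-8=37; pred: 9+2-4=7
Step 3: prey: 37+18-7=48; pred: 7+2-3=6
Step 4: prey: 48+24-8=64; pred: 6+2-3=5
Step 5: prey: 64+32-9=87; pred: 5+3-2=6
Step 6: prey: 87+43-15=115; pred: 6+5-3=8
Step 7: prey: 115+57-27=145; pred: 8+9-4=13
Step 8: prey: 145+72-56=161; pred: 13+18-6=25
Step 9: prey: 161+80-120=121; pred: 25+40-12=53
Step 10: prey: 121+60-192=0; pred: 53+64-26=91
Max prey = 161 at step 8

Answer: 161 8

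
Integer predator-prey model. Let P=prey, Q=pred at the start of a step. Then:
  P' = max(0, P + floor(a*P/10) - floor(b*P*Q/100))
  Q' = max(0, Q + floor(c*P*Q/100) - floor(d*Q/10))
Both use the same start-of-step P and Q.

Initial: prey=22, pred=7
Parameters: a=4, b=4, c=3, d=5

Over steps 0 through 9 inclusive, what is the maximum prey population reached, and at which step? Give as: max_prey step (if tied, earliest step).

Answer: 27 3

Derivation:
Step 1: prey: 22+8-6=24; pred: 7+4-3=8
Step 2: prey: 24+9-7=26; pred: 8+5-4=9
Step 3: prey: 26+10-9=27; pred: 9+7-4=12
Step 4: prey: 27+10-12=25; pred: 12+9-6=15
Step 5: prey: 25+10-15=20; pred: 15+11-7=19
Step 6: prey: 20+8-15=13; pred: 19+11-9=21
Step 7: prey: 13+5-10=8; pred: 21+8-10=19
Step 8: prey: 8+3-6=5; pred: 19+4-9=14
Step 9: prey: 5+2-2=5; pred: 14+2-7=9
Max prey = 27 at step 3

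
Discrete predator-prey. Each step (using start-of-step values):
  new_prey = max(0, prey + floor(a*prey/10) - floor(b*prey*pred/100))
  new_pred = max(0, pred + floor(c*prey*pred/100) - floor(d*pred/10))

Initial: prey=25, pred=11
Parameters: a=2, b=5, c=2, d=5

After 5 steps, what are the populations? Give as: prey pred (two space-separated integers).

Step 1: prey: 25+5-13=17; pred: 11+5-5=11
Step 2: prey: 17+3-9=11; pred: 11+3-5=9
Step 3: prey: 11+2-4=9; pred: 9+1-4=6
Step 4: prey: 9+1-2=8; pred: 6+1-3=4
Step 5: prey: 8+1-1=8; pred: 4+0-2=2

Answer: 8 2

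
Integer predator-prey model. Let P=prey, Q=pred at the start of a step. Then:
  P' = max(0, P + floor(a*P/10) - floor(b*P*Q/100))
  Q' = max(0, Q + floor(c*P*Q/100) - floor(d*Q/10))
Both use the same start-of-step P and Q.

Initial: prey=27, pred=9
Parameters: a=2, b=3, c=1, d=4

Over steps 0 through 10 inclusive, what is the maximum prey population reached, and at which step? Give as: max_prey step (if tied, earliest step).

Answer: 43 10

Derivation:
Step 1: prey: 27+5-7=25; pred: 9+2-3=8
Step 2: prey: 25+5-6=24; pred: 8+2-3=7
Step 3: prey: 24+4-5=23; pred: 7+1-2=6
Step 4: prey: 23+4-4=23; pred: 6+1-2=5
Step 5: prey: 23+4-3=24; pred: 5+1-2=4
Step 6: prey: 24+4-2=26; pred: 4+0-1=3
Step 7: prey: 26+5-2=29; pred: 3+0-1=2
Step 8: prey: 29+5-1=33; pred: 2+0-0=2
Step 9: prey: 33+6-1=38; pred: 2+0-0=2
Step 10: prey: 38+7-2=43; pred: 2+0-0=2
Max prey = 43 at step 10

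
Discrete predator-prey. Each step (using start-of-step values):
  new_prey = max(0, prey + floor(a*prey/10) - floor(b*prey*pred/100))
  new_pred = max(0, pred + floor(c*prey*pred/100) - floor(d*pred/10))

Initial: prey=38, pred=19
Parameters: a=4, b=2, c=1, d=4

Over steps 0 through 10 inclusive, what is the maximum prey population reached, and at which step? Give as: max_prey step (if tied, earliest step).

Answer: 44 6

Derivation:
Step 1: prey: 38+15-14=39; pred: 19+7-7=19
Step 2: prey: 39+15-14=40; pred: 19+7-7=19
Step 3: prey: 40+16-15=41; pred: 19+7-7=19
Step 4: prey: 41+16-15=42; pred: 19+7-7=19
Step 5: prey: 42+16-15=43; pred: 19+7-7=19
Step 6: prey: 43+17-16=44; pred: 19+8-7=20
Step 7: prey: 44+17-17=44; pred: 20+8-8=20
Step 8: prey: 44+17-17=44; pred: 20+8-8=20
Step 9: prey: 44+17-17=44; pred: 20+8-8=20
Step 10: prey: 44+17-17=44; pred: 20+8-8=20
Max prey = 44 at step 6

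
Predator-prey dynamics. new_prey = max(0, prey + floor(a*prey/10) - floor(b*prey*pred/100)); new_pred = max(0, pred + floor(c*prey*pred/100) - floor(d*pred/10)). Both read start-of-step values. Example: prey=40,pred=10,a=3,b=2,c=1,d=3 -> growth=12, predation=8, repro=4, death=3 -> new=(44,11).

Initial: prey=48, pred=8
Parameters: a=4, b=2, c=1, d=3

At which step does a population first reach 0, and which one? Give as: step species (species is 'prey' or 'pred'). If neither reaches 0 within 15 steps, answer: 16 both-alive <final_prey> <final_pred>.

Step 1: prey: 48+19-7=60; pred: 8+3-2=9
Step 2: prey: 60+24-10=74; pred: 9+5-2=12
Step 3: prey: 74+29-17=86; pred: 12+8-3=17
Step 4: prey: 86+34-29=91; pred: 17+14-5=26
Step 5: prey: 91+36-47=80; pred: 26+23-7=42
Step 6: prey: 80+32-67=45; pred: 42+33-12=63
Step 7: prey: 45+18-56=7; pred: 63+28-18=73
Step 8: prey: 7+2-10=0; pred: 73+5-21=57
First extinction: prey at step 8

Answer: 8 prey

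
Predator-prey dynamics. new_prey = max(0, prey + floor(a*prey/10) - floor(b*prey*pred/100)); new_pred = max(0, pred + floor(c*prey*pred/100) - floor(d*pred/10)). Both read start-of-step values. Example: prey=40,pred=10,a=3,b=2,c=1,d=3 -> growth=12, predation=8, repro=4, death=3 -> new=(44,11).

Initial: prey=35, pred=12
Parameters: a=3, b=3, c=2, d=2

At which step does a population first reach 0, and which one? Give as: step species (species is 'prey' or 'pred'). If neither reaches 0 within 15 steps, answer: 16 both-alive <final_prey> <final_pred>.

Answer: 5 prey

Derivation:
Step 1: prey: 35+10-12=33; pred: 12+8-2=18
Step 2: prey: 33+9-17=25; pred: 18+11-3=26
Step 3: prey: 25+7-19=13; pred: 26+13-5=34
Step 4: prey: 13+3-13=3; pred: 34+8-6=36
Step 5: prey: 3+0-3=0; pred: 36+2-7=31
First extinction: prey at step 5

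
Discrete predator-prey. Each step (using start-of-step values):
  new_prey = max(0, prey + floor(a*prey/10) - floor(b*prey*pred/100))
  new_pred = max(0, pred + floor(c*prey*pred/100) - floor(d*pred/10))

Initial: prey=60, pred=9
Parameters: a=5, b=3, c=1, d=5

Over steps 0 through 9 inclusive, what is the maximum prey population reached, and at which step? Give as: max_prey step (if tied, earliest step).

Step 1: prey: 60+30-16=74; pred: 9+5-4=10
Step 2: prey: 74+37-22=89; pred: 10+7-5=12
Step 3: prey: 89+44-32=101; pred: 12+10-6=16
Step 4: prey: 101+50-48=103; pred: 16+16-8=24
Step 5: prey: 103+51-74=80; pred: 24+24-12=36
Step 6: prey: 80+40-86=34; pred: 36+28-18=46
Step 7: prey: 34+17-46=5; pred: 46+15-23=38
Step 8: prey: 5+2-5=2; pred: 38+1-19=20
Step 9: prey: 2+1-1=2; pred: 20+0-10=10
Max prey = 103 at step 4

Answer: 103 4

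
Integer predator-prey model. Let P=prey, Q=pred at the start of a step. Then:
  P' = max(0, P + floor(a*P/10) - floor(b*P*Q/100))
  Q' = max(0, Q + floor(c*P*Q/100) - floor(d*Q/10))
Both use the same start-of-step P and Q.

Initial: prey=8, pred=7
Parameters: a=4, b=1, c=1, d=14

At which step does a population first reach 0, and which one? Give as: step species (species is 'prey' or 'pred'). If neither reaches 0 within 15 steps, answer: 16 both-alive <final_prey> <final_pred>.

Step 1: prey: 8+3-0=11; pred: 7+0-9=0
First extinction: pred at step 1

Answer: 1 pred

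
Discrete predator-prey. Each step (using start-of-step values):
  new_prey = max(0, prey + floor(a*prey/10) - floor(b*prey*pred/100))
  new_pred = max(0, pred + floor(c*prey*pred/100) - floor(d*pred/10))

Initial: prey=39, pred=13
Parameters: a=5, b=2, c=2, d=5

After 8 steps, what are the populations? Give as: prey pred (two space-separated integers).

Step 1: prey: 39+19-10=48; pred: 13+10-6=17
Step 2: prey: 48+24-16=56; pred: 17+16-8=25
Step 3: prey: 56+28-28=56; pred: 25+28-12=41
Step 4: prey: 56+28-45=39; pred: 41+45-20=66
Step 5: prey: 39+19-51=7; pred: 66+51-33=84
Step 6: prey: 7+3-11=0; pred: 84+11-42=53
Step 7: prey: 0+0-0=0; pred: 53+0-26=27
Step 8: prey: 0+0-0=0; pred: 27+0-13=14

Answer: 0 14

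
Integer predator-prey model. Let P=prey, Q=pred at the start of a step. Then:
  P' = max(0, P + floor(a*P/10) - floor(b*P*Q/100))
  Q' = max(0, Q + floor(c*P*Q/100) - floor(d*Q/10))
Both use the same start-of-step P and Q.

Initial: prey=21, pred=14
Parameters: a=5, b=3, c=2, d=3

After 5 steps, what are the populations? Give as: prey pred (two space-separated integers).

Step 1: prey: 21+10-8=23; pred: 14+5-4=15
Step 2: prey: 23+11-10=24; pred: 15+6-4=17
Step 3: prey: 24+12-12=24; pred: 17+8-5=20
Step 4: prey: 24+12-14=22; pred: 20+9-6=23
Step 5: prey: 22+11-15=18; pred: 23+10-6=27

Answer: 18 27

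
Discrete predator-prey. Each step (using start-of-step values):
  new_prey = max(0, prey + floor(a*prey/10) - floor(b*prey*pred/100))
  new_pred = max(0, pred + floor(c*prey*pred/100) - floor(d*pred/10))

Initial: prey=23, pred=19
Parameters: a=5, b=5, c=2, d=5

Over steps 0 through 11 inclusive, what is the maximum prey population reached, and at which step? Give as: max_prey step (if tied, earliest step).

Answer: 68 11

Derivation:
Step 1: prey: 23+11-21=13; pred: 19+8-9=18
Step 2: prey: 13+6-11=8; pred: 18+4-9=13
Step 3: prey: 8+4-5=7; pred: 13+2-6=9
Step 4: prey: 7+3-3=7; pred: 9+1-4=6
Step 5: prey: 7+3-2=8; pred: 6+0-3=3
Step 6: prey: 8+4-1=11; pred: 3+0-1=2
Step 7: prey: 11+5-1=15; pred: 2+0-1=1
Step 8: prey: 15+7-0=22; pred: 1+0-0=1
Step 9: prey: 22+11-1=32; pred: 1+0-0=1
Step 10: prey: 32+16-1=47; pred: 1+0-0=1
Step 11: prey: 47+23-2=68; pred: 1+0-0=1
Max prey = 68 at step 11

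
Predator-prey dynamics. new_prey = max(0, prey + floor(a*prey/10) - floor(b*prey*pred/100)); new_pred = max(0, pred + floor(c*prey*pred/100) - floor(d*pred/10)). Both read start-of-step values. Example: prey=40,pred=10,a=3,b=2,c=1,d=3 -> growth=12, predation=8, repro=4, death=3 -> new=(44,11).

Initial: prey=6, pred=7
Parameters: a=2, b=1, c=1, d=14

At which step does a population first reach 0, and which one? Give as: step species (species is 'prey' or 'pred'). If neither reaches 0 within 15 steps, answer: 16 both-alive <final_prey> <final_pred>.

Answer: 1 pred

Derivation:
Step 1: prey: 6+1-0=7; pred: 7+0-9=0
First extinction: pred at step 1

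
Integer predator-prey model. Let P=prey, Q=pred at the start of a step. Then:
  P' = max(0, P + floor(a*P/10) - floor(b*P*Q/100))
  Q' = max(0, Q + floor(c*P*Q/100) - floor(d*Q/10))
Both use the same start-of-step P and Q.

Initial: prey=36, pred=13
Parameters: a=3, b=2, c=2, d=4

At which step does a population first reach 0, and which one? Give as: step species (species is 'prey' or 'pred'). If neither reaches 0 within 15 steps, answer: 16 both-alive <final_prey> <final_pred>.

Step 1: prey: 36+10-9=37; pred: 13+9-5=17
Step 2: prey: 37+11-12=36; pred: 17+12-6=23
Step 3: prey: 36+10-16=30; pred: 23+16-9=30
Step 4: prey: 30+9-18=21; pred: 30+18-12=36
Step 5: prey: 21+6-15=12; pred: 36+15-14=37
Step 6: prey: 12+3-8=7; pred: 37+8-14=31
Step 7: prey: 7+2-4=5; pred: 31+4-12=23
Step 8: prey: 5+1-2=4; pred: 23+2-9=16
Step 9: prey: 4+1-1=4; pred: 16+1-6=11
Step 10: prey: 4+1-0=5; pred: 11+0-4=7
Step 11: prey: 5+1-0=6; pred: 7+0-2=5
Step 12: prey: 6+1-0=7; pred: 5+0-2=3
Step 13: prey: 7+2-0=9; pred: 3+0-1=2
Step 14: prey: 9+2-0=11; pred: 2+0-0=2
Step 15: prey: 11+3-0=14; pred: 2+0-0=2
No extinction within 15 steps

Answer: 16 both-alive 14 2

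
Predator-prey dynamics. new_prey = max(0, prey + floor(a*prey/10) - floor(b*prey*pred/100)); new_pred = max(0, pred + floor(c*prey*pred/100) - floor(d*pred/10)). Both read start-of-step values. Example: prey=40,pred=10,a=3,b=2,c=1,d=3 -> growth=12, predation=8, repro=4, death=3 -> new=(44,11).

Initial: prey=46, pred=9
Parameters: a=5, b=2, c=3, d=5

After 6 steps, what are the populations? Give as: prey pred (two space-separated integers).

Answer: 0 53

Derivation:
Step 1: prey: 46+23-8=61; pred: 9+12-4=17
Step 2: prey: 61+30-20=71; pred: 17+31-8=40
Step 3: prey: 71+35-56=50; pred: 40+85-20=105
Step 4: prey: 50+25-105=0; pred: 105+157-52=210
Step 5: prey: 0+0-0=0; pred: 210+0-105=105
Step 6: prey: 0+0-0=0; pred: 105+0-52=53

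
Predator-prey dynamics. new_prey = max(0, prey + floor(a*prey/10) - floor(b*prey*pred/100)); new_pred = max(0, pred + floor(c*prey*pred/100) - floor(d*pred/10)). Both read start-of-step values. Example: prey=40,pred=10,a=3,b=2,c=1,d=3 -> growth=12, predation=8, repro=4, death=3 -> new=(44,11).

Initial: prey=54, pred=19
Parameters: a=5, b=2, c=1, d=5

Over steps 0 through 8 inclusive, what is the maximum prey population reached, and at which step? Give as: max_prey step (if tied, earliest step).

Answer: 71 3

Derivation:
Step 1: prey: 54+27-20=61; pred: 19+10-9=20
Step 2: prey: 61+30-24=67; pred: 20+12-10=22
Step 3: prey: 67+33-29=71; pred: 22+14-11=25
Step 4: prey: 71+35-35=71; pred: 25+17-12=30
Step 5: prey: 71+35-42=64; pred: 30+21-15=36
Step 6: prey: 64+32-46=50; pred: 36+23-18=41
Step 7: prey: 50+25-41=34; pred: 41+20-20=41
Step 8: prey: 34+17-27=24; pred: 41+13-20=34
Max prey = 71 at step 3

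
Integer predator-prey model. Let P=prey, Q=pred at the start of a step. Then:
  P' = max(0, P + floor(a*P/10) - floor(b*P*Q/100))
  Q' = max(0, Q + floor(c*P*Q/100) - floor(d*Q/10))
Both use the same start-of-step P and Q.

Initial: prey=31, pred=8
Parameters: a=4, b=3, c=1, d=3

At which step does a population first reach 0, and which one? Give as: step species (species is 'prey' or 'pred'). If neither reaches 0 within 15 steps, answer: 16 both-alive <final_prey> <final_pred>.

Step 1: prey: 31+12-7=36; pred: 8+2-2=8
Step 2: prey: 36+14-8=42; pred: 8+2-2=8
Step 3: prey: 42+16-10=48; pred: 8+3-2=9
Step 4: prey: 48+19-12=55; pred: 9+4-2=11
Step 5: prey: 55+22-18=59; pred: 11+6-3=14
Step 6: prey: 59+23-24=58; pred: 14+8-4=18
Step 7: prey: 58+23-31=50; pred: 18+10-5=23
Step 8: prey: 50+20-34=36; pred: 23+11-6=28
Step 9: prey: 36+14-30=20; pred: 28+10-8=30
Step 10: prey: 20+8-18=10; pred: 30+6-9=27
Step 11: prey: 10+4-8=6; pred: 27+2-8=21
Step 12: prey: 6+2-3=5; pred: 21+1-6=16
Step 13: prey: 5+2-2=5; pred: 16+0-4=12
Step 14: prey: 5+2-1=6; pred: 12+0-3=9
Step 15: prey: 6+2-1=7; pred: 9+0-2=7
No extinction within 15 steps

Answer: 16 both-alive 7 7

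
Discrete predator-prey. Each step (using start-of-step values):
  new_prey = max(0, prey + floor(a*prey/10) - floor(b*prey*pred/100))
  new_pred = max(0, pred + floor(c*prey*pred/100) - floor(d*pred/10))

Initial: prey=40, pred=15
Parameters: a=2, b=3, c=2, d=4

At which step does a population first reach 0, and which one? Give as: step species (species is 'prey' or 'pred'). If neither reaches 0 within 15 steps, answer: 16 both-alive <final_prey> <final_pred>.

Answer: 16 both-alive 2 2

Derivation:
Step 1: prey: 40+8-18=30; pred: 15+12-6=21
Step 2: prey: 30+6-18=18; pred: 21+12-8=25
Step 3: prey: 18+3-13=8; pred: 25+9-10=24
Step 4: prey: 8+1-5=4; pred: 24+3-9=18
Step 5: prey: 4+0-2=2; pred: 18+1-7=12
Step 6: prey: 2+0-0=2; pred: 12+0-4=8
Step 7: prey: 2+0-0=2; pred: 8+0-3=5
Step 8: prey: 2+0-0=2; pred: 5+0-2=3
Step 9: prey: 2+0-0=2; pred: 3+0-1=2
Step 10: prey: 2+0-0=2; pred: 2+0-0=2
Steps 11-15: state stable at prey=2, pred=2 (no change)
No extinction within 15 steps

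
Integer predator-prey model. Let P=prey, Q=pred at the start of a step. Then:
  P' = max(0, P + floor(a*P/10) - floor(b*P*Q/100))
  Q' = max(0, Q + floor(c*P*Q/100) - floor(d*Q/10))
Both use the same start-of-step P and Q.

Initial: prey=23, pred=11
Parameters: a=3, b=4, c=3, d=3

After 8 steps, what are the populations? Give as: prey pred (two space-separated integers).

Answer: 1 7

Derivation:
Step 1: prey: 23+6-10=19; pred: 11+7-3=15
Step 2: prey: 19+5-11=13; pred: 15+8-4=19
Step 3: prey: 13+3-9=7; pred: 19+7-5=21
Step 4: prey: 7+2-5=4; pred: 21+4-6=19
Step 5: prey: 4+1-3=2; pred: 19+2-5=16
Step 6: prey: 2+0-1=1; pred: 16+0-4=12
Step 7: prey: 1+0-0=1; pred: 12+0-3=9
Step 8: prey: 1+0-0=1; pred: 9+0-2=7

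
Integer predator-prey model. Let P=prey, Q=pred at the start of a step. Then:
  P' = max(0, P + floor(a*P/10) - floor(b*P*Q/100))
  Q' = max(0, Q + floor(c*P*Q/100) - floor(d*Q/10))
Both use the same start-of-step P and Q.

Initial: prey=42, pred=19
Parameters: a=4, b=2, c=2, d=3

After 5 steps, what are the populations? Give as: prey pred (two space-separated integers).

Answer: 0 50

Derivation:
Step 1: prey: 42+16-15=43; pred: 19+15-5=29
Step 2: prey: 43+17-24=36; pred: 29+24-8=45
Step 3: prey: 36+14-32=18; pred: 45+32-13=64
Step 4: prey: 18+7-23=2; pred: 64+23-19=68
Step 5: prey: 2+0-2=0; pred: 68+2-20=50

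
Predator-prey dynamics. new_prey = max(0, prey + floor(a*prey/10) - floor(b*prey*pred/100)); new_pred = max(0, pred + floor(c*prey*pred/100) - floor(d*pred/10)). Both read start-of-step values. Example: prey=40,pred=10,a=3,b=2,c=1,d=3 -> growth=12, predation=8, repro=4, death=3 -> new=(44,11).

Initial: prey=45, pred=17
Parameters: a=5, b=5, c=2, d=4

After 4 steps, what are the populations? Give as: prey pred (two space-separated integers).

Answer: 0 14

Derivation:
Step 1: prey: 45+22-38=29; pred: 17+15-6=26
Step 2: prey: 29+14-37=6; pred: 26+15-10=31
Step 3: prey: 6+3-9=0; pred: 31+3-12=22
Step 4: prey: 0+0-0=0; pred: 22+0-8=14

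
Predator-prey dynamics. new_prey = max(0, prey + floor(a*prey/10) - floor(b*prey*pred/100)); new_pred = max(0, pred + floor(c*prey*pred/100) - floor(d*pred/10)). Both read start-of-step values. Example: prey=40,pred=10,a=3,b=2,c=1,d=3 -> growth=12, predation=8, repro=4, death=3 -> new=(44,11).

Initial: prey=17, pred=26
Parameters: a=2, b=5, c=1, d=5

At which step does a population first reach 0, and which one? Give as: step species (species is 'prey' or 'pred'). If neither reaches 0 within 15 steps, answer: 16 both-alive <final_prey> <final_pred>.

Answer: 1 prey

Derivation:
Step 1: prey: 17+3-22=0; pred: 26+4-13=17
First extinction: prey at step 1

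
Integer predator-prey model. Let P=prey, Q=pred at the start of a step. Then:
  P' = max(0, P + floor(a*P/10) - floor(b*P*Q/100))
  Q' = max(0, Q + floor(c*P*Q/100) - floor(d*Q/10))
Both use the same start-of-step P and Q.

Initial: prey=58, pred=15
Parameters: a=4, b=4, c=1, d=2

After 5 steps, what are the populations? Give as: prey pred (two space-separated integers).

Answer: 2 20

Derivation:
Step 1: prey: 58+23-34=47; pred: 15+8-3=20
Step 2: prey: 47+18-37=28; pred: 20+9-4=25
Step 3: prey: 28+11-28=11; pred: 25+7-5=27
Step 4: prey: 11+4-11=4; pred: 27+2-5=24
Step 5: prey: 4+1-3=2; pred: 24+0-4=20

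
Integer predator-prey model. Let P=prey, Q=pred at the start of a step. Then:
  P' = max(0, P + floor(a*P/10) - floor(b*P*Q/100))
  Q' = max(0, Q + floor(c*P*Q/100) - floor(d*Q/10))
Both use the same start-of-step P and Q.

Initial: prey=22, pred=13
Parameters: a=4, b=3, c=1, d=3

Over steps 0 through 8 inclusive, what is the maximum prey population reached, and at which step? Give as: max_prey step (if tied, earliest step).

Answer: 45 8

Derivation:
Step 1: prey: 22+8-8=22; pred: 13+2-3=12
Step 2: prey: 22+8-7=23; pred: 12+2-3=11
Step 3: prey: 23+9-7=25; pred: 11+2-3=10
Step 4: prey: 25+10-7=28; pred: 10+2-3=9
Step 5: prey: 28+11-7=32; pred: 9+2-2=9
Step 6: prey: 32+12-8=36; pred: 9+2-2=9
Step 7: prey: 36+14-9=41; pred: 9+3-2=10
Step 8: prey: 41+16-12=45; pred: 10+4-3=11
Max prey = 45 at step 8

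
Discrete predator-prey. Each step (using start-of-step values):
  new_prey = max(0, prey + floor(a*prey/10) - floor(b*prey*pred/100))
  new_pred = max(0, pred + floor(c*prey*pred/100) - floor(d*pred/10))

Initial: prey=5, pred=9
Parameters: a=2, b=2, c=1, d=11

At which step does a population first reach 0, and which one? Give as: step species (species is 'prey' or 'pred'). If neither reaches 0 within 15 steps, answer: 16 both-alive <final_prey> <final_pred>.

Answer: 1 pred

Derivation:
Step 1: prey: 5+1-0=6; pred: 9+0-9=0
First extinction: pred at step 1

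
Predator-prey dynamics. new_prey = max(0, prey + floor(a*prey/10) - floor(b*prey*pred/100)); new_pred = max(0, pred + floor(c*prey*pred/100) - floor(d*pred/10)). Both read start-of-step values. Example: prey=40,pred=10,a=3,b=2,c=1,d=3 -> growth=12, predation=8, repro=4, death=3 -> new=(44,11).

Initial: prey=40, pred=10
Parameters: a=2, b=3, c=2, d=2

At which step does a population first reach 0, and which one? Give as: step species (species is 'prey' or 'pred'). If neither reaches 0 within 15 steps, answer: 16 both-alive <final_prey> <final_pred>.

Step 1: prey: 40+8-12=36; pred: 10+8-2=16
Step 2: prey: 36+7-17=26; pred: 16+11-3=24
Step 3: prey: 26+5-18=13; pred: 24+12-4=32
Step 4: prey: 13+2-12=3; pred: 32+8-6=34
Step 5: prey: 3+0-3=0; pred: 34+2-6=30
First extinction: prey at step 5

Answer: 5 prey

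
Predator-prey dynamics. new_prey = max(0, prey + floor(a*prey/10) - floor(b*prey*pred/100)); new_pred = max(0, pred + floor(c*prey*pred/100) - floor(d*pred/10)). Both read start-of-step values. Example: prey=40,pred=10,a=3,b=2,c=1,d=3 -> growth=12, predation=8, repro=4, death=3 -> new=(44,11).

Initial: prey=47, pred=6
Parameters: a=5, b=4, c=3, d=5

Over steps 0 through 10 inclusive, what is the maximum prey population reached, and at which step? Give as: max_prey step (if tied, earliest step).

Answer: 63 2

Derivation:
Step 1: prey: 47+23-11=59; pred: 6+8-3=11
Step 2: prey: 59+29-25=63; pred: 11+19-5=25
Step 3: prey: 63+31-63=31; pred: 25+47-12=60
Step 4: prey: 31+15-74=0; pred: 60+55-30=85
Step 5: prey: 0+0-0=0; pred: 85+0-42=43
Step 6: prey: 0+0-0=0; pred: 43+0-21=22
Step 7: prey: 0+0-0=0; pred: 22+0-11=11
Step 8: prey: 0+0-0=0; pred: 11+0-5=6
Step 9: prey: 0+0-0=0; pred: 6+0-3=3
Step 10: prey: 0+0-0=0; pred: 3+0-1=2
Max prey = 63 at step 2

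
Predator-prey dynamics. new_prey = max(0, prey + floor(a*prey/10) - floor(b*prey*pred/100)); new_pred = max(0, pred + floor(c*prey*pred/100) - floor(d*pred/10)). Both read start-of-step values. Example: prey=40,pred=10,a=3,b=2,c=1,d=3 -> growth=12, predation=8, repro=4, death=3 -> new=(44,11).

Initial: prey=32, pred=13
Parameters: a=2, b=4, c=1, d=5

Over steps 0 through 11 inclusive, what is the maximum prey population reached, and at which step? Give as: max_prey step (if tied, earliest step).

Step 1: prey: 32+6-16=22; pred: 13+4-6=11
Step 2: prey: 22+4-9=17; pred: 11+2-5=8
Step 3: prey: 17+3-5=15; pred: 8+1-4=5
Step 4: prey: 15+3-3=15; pred: 5+0-2=3
Step 5: prey: 15+3-1=17; pred: 3+0-1=2
Step 6: prey: 17+3-1=19; pred: 2+0-1=1
Step 7: prey: 19+3-0=22; pred: 1+0-0=1
Step 8: prey: 22+4-0=26; pred: 1+0-0=1
Step 9: prey: 26+5-1=30; pred: 1+0-0=1
Step 10: prey: 30+6-1=35; pred: 1+0-0=1
Step 11: prey: 35+7-1=41; pred: 1+0-0=1
Max prey = 41 at step 11

Answer: 41 11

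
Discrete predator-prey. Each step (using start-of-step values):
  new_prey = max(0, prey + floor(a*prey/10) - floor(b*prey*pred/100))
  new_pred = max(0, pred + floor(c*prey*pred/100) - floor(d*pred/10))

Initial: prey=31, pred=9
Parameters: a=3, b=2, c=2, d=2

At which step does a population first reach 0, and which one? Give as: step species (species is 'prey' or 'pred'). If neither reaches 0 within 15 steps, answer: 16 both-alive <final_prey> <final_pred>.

Answer: 7 prey

Derivation:
Step 1: prey: 31+9-5=35; pred: 9+5-1=13
Step 2: prey: 35+10-9=36; pred: 13+9-2=20
Step 3: prey: 36+10-14=32; pred: 20+14-4=30
Step 4: prey: 32+9-19=22; pred: 30+19-6=43
Step 5: prey: 22+6-18=10; pred: 43+18-8=53
Step 6: prey: 10+3-10=3; pred: 53+10-10=53
Step 7: prey: 3+0-3=0; pred: 53+3-10=46
First extinction: prey at step 7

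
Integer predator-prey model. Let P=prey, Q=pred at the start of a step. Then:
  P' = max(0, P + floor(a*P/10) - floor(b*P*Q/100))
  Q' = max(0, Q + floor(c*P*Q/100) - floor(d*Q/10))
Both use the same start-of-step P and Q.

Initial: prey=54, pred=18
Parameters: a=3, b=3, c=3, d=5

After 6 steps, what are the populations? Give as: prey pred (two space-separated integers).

Step 1: prey: 54+16-29=41; pred: 18+29-9=38
Step 2: prey: 41+12-46=7; pred: 38+46-19=65
Step 3: prey: 7+2-13=0; pred: 65+13-32=46
Step 4: prey: 0+0-0=0; pred: 46+0-23=23
Step 5: prey: 0+0-0=0; pred: 23+0-11=12
Step 6: prey: 0+0-0=0; pred: 12+0-6=6

Answer: 0 6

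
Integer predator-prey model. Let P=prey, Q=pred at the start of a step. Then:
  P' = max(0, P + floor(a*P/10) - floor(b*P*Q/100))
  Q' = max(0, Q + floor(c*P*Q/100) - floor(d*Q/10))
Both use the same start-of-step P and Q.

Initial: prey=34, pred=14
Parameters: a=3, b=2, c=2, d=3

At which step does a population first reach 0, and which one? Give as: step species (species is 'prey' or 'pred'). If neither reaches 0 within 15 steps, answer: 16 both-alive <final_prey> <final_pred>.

Step 1: prey: 34+10-9=35; pred: 14+9-4=19
Step 2: prey: 35+10-13=32; pred: 19+13-5=27
Step 3: prey: 32+9-17=24; pred: 27+17-8=36
Step 4: prey: 24+7-17=14; pred: 36+17-10=43
Step 5: prey: 14+4-12=6; pred: 43+12-12=43
Step 6: prey: 6+1-5=2; pred: 43+5-12=36
Step 7: prey: 2+0-1=1; pred: 36+1-10=27
Step 8: prey: 1+0-0=1; pred: 27+0-8=19
Step 9: prey: 1+0-0=1; pred: 19+0-5=14
Step 10: prey: 1+0-0=1; pred: 14+0-4=10
Step 11: prey: 1+0-0=1; pred: 10+0-3=7
Step 12: prey: 1+0-0=1; pred: 7+0-2=5
Step 13: prey: 1+0-0=1; pred: 5+0-1=4
Step 14: prey: 1+0-0=1; pred: 4+0-1=3
Step 15: prey: 1+0-0=1; pred: 3+0-0=3
No extinction within 15 steps

Answer: 16 both-alive 1 3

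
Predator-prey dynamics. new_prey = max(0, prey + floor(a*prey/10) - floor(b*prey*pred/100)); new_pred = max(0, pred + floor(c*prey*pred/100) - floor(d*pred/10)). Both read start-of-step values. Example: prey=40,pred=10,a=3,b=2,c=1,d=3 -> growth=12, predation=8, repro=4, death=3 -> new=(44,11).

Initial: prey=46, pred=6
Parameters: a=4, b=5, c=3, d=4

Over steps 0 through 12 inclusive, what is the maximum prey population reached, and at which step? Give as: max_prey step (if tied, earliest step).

Step 1: prey: 46+18-13=51; pred: 6+8-2=12
Step 2: prey: 51+20-30=41; pred: 12+18-4=26
Step 3: prey: 41+16-53=4; pred: 26+31-10=47
Step 4: prey: 4+1-9=0; pred: 47+5-18=34
Step 5: prey: 0+0-0=0; pred: 34+0-13=21
Step 6: prey: 0+0-0=0; pred: 21+0-8=13
Step 7: prey: 0+0-0=0; pred: 13+0-5=8
Step 8: prey: 0+0-0=0; pred: 8+0-3=5
Step 9: prey: 0+0-0=0; pred: 5+0-2=3
Step 10: prey: 0+0-0=0; pred: 3+0-1=2
Step 11: prey: 0+0-0=0; pred: 2+0-0=2
Step 12: prey: 0+0-0=0; pred: 2+0-0=2
Max prey = 51 at step 1

Answer: 51 1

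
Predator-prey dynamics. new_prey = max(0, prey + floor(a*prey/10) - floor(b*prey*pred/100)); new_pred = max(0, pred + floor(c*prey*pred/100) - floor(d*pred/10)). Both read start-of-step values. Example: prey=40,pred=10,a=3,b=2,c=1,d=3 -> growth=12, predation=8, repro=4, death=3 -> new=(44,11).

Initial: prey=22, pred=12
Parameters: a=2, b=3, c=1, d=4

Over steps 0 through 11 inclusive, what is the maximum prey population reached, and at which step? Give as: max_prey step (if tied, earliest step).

Step 1: prey: 22+4-7=19; pred: 12+2-4=10
Step 2: prey: 19+3-5=17; pred: 10+1-4=7
Step 3: prey: 17+3-3=17; pred: 7+1-2=6
Step 4: prey: 17+3-3=17; pred: 6+1-2=5
Step 5: prey: 17+3-2=18; pred: 5+0-2=3
Step 6: prey: 18+3-1=20; pred: 3+0-1=2
Step 7: prey: 20+4-1=23; pred: 2+0-0=2
Step 8: prey: 23+4-1=26; pred: 2+0-0=2
Step 9: prey: 26+5-1=30; pred: 2+0-0=2
Step 10: prey: 30+6-1=35; pred: 2+0-0=2
Step 11: prey: 35+7-2=40; pred: 2+0-0=2
Max prey = 40 at step 11

Answer: 40 11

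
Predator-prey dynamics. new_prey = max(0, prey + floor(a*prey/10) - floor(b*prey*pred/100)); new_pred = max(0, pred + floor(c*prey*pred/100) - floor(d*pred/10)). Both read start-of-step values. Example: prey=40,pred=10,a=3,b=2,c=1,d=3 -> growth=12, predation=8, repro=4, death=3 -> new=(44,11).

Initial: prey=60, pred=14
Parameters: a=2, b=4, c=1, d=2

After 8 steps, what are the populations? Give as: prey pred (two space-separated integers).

Step 1: prey: 60+12-33=39; pred: 14+8-2=20
Step 2: prey: 39+7-31=15; pred: 20+7-4=23
Step 3: prey: 15+3-13=5; pred: 23+3-4=22
Step 4: prey: 5+1-4=2; pred: 22+1-4=19
Step 5: prey: 2+0-1=1; pred: 19+0-3=16
Step 6: prey: 1+0-0=1; pred: 16+0-3=13
Step 7: prey: 1+0-0=1; pred: 13+0-2=11
Step 8: prey: 1+0-0=1; pred: 11+0-2=9

Answer: 1 9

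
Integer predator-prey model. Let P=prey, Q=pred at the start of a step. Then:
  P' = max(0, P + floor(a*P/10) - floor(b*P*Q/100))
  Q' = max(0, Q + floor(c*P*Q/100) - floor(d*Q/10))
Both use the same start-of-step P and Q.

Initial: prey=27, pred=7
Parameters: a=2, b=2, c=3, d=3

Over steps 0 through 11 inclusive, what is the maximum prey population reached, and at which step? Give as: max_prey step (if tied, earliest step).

Answer: 29 1

Derivation:
Step 1: prey: 27+5-3=29; pred: 7+5-2=10
Step 2: prey: 29+5-5=29; pred: 10+8-3=15
Step 3: prey: 29+5-8=26; pred: 15+13-4=24
Step 4: prey: 26+5-12=19; pred: 24+18-7=35
Step 5: prey: 19+3-13=9; pred: 35+19-10=44
Step 6: prey: 9+1-7=3; pred: 44+11-13=42
Step 7: prey: 3+0-2=1; pred: 42+3-12=33
Step 8: prey: 1+0-0=1; pred: 33+0-9=24
Step 9: prey: 1+0-0=1; pred: 24+0-7=17
Step 10: prey: 1+0-0=1; pred: 17+0-5=12
Step 11: prey: 1+0-0=1; pred: 12+0-3=9
Max prey = 29 at step 1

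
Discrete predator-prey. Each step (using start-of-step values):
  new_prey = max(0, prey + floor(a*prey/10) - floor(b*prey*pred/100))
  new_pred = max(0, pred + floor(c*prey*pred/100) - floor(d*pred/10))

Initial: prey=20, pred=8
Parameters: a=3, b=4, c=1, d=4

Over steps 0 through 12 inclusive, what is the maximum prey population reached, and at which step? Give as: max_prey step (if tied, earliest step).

Answer: 106 12

Derivation:
Step 1: prey: 20+6-6=20; pred: 8+1-3=6
Step 2: prey: 20+6-4=22; pred: 6+1-2=5
Step 3: prey: 22+6-4=24; pred: 5+1-2=4
Step 4: prey: 24+7-3=28; pred: 4+0-1=3
Step 5: prey: 28+8-3=33; pred: 3+0-1=2
Step 6: prey: 33+9-2=40; pred: 2+0-0=2
Step 7: prey: 40+12-3=49; pred: 2+0-0=2
Step 8: prey: 49+14-3=60; pred: 2+0-0=2
Step 9: prey: 60+18-4=74; pred: 2+1-0=3
Step 10: prey: 74+22-8=88; pred: 3+2-1=4
Step 11: prey: 88+26-14=100; pred: 4+3-1=6
Step 12: prey: 100+30-24=106; pred: 6+6-2=10
Max prey = 106 at step 12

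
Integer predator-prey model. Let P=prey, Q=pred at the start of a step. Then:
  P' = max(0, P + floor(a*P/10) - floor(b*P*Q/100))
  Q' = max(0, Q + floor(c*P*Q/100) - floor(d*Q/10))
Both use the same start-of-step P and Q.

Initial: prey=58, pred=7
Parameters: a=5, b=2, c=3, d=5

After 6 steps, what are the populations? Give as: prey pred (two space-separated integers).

Answer: 0 81

Derivation:
Step 1: prey: 58+29-8=79; pred: 7+12-3=16
Step 2: prey: 79+39-25=93; pred: 16+37-8=45
Step 3: prey: 93+46-83=56; pred: 45+125-22=148
Step 4: prey: 56+28-165=0; pred: 148+248-74=322
Step 5: prey: 0+0-0=0; pred: 322+0-161=161
Step 6: prey: 0+0-0=0; pred: 161+0-80=81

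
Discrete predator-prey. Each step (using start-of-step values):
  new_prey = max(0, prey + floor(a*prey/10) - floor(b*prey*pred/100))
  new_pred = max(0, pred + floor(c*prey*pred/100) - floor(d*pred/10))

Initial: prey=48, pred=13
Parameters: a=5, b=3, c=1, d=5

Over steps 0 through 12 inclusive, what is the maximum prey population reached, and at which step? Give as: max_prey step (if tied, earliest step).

Answer: 68 4

Derivation:
Step 1: prey: 48+24-18=54; pred: 13+6-6=13
Step 2: prey: 54+27-21=60; pred: 13+7-6=14
Step 3: prey: 60+30-25=65; pred: 14+8-7=15
Step 4: prey: 65+32-29=68; pred: 15+9-7=17
Step 5: prey: 68+34-34=68; pred: 17+11-8=20
Step 6: prey: 68+34-40=62; pred: 20+13-10=23
Step 7: prey: 62+31-42=51; pred: 23+14-11=26
Step 8: prey: 51+25-39=37; pred: 26+13-13=26
Step 9: prey: 37+18-28=27; pred: 26+9-13=22
Step 10: prey: 27+13-17=23; pred: 22+5-11=16
Step 11: prey: 23+11-11=23; pred: 16+3-8=11
Step 12: prey: 23+11-7=27; pred: 11+2-5=8
Max prey = 68 at step 4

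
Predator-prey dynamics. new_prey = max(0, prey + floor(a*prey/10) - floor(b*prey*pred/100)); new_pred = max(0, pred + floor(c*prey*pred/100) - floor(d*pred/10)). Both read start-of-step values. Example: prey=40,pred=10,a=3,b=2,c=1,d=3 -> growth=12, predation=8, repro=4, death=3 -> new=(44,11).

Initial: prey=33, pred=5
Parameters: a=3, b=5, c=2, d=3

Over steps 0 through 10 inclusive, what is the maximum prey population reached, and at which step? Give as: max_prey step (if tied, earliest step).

Step 1: prey: 33+9-8=34; pred: 5+3-1=7
Step 2: prey: 34+10-11=33; pred: 7+4-2=9
Step 3: prey: 33+9-14=28; pred: 9+5-2=12
Step 4: prey: 28+8-16=20; pred: 12+6-3=15
Step 5: prey: 20+6-15=11; pred: 15+6-4=17
Step 6: prey: 11+3-9=5; pred: 17+3-5=15
Step 7: prey: 5+1-3=3; pred: 15+1-4=12
Step 8: prey: 3+0-1=2; pred: 12+0-3=9
Step 9: prey: 2+0-0=2; pred: 9+0-2=7
Step 10: prey: 2+0-0=2; pred: 7+0-2=5
Max prey = 34 at step 1

Answer: 34 1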